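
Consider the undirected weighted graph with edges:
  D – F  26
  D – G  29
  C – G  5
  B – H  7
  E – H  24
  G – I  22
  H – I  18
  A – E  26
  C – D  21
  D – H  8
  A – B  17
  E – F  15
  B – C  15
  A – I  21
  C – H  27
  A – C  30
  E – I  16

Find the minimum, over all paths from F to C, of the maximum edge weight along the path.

A few of the F→C routes:
F - E - I - A - B - H - D - C: max(15, 16, 21, 17, 7, 8, 21) = 21
F - E - I - G - C: max(15, 16, 22, 5) = 22
F - E - I - H - B - C: max(15, 16, 18, 7, 15) = 18
F - E - I - A - B - C: max(15, 16, 21, 17, 15) = 21
F - E - I - H - D - C: max(15, 16, 18, 8, 21) = 21
The minimum achievable maximum is 18.

18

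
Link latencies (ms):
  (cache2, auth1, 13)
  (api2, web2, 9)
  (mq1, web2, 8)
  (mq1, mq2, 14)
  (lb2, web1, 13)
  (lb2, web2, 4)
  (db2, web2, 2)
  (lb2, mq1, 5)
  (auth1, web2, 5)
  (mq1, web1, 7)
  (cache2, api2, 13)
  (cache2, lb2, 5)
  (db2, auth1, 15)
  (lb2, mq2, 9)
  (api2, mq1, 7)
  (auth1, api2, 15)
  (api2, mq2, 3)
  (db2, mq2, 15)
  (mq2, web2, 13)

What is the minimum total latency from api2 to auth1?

Comparing a few candidate routes:
api2 - auth1: 15
api2 - web2 - auth1: 9 + 5 = 14
api2 - mq1 - web2 - auth1: 7 + 8 + 5 = 20
The minimum is 14 ms.

14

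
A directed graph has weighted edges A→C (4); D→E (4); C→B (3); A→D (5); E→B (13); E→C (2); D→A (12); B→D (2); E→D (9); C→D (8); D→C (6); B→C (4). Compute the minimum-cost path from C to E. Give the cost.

Candidate routes:
C-B-D-E: 3 + 2 + 4 = 9
C-D-E: 8 + 4 = 12
Best route has total 9.

9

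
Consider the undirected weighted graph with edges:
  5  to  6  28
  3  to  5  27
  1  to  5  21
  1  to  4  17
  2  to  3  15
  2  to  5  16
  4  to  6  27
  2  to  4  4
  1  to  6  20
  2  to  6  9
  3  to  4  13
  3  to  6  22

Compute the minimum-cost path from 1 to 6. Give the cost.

20

A few of the 1→6 routes:
1 - 6: 20
1 - 4 - 2 - 6: 17 + 4 + 9 = 30
1 - 4 - 6: 17 + 27 = 44
Shortest: 20.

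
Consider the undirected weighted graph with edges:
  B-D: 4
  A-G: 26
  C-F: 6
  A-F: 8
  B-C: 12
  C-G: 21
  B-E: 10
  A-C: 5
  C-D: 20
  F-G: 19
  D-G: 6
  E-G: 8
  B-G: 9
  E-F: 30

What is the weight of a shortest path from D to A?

21

Checking several routes:
D - C - A: 20 + 5 = 25
D - B - C - F - A: 4 + 12 + 6 + 8 = 30
D - G - B - C - A: 6 + 9 + 12 + 5 = 32
D - B - C - A: 4 + 12 + 5 = 21
Best route has total 21.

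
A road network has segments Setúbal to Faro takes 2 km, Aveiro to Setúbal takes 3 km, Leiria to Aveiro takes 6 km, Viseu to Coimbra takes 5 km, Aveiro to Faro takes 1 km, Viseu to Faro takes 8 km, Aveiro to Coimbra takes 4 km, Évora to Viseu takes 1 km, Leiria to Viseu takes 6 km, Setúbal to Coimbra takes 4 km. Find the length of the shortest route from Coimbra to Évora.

Some routes from Coimbra to Évora:
Coimbra → Viseu → Évora: 5 + 1 = 6
Coimbra → Setúbal → Aveiro → Faro → Viseu → Évora: 4 + 3 + 1 + 8 + 1 = 17
Coimbra → Aveiro → Leiria → Viseu → Évora: 4 + 6 + 6 + 1 = 17
Coimbra → Aveiro → Setúbal → Faro → Viseu → Évora: 4 + 3 + 2 + 8 + 1 = 18
Coimbra → Aveiro → Faro → Viseu → Évora: 4 + 1 + 8 + 1 = 14
Coimbra → Setúbal → Faro → Viseu → Évora: 4 + 2 + 8 + 1 = 15
The minimum is 6 km.

6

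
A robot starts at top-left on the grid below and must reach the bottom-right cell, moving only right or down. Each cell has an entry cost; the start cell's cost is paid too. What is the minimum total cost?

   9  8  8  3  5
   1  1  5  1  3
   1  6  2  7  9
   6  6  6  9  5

34

Take (0,0) → (1,0) → (1,1) → (1,2) → (1,3) → (1,4) → (2,4) → (3,4) for a total of 9 + 1 + 1 + 5 + 1 + 3 + 9 + 5 = 34.
(Top row then right column would cost 50.)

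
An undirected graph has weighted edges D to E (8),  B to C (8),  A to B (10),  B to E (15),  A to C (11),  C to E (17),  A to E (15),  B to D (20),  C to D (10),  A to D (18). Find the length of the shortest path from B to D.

Some routes from B to D:
B → D: 20
B → C → D: 8 + 10 = 18
B → A → D: 10 + 18 = 28
B → E → D: 15 + 8 = 23
Best route has total 18.

18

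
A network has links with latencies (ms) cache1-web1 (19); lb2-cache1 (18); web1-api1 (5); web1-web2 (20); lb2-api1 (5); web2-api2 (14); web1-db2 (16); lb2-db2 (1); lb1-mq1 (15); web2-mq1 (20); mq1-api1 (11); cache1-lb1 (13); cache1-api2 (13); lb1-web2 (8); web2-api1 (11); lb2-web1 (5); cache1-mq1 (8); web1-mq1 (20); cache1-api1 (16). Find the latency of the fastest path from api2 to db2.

31

Checking several routes:
api2 → cache1 → lb2 → db2: 13 + 18 + 1 = 32
api2 → cache1 → api1 → lb2 → db2: 13 + 16 + 5 + 1 = 35
api2 → web2 → api1 → lb2 → db2: 14 + 11 + 5 + 1 = 31
Shortest: 31 ms.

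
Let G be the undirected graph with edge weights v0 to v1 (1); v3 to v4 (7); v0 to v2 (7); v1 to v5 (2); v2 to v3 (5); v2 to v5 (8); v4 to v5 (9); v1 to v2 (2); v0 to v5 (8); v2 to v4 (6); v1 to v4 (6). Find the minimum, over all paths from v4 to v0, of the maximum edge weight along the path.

Comparing a few candidate routes:
v4 -> v3 -> v2 -> v1 -> v0: max(7, 5, 2, 1) = 7
v4 -> v3 -> v2 -> v0: max(7, 5, 7) = 7
v4 -> v1 -> v2 -> v0: max(6, 2, 7) = 7
v4 -> v1 -> v0: max(6, 1) = 6
v4 -> v2 -> v1 -> v0: max(6, 2, 1) = 6
Smallest bottleneck: 6.

6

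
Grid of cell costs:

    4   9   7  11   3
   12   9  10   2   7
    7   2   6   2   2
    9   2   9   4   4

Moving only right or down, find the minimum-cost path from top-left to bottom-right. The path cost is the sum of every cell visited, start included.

38

Path r0c0 -> r0c1 -> r1c1 -> r2c1 -> r2c2 -> r2c3 -> r2c4 -> r3c4: 4 + 9 + 9 + 2 + 6 + 2 + 2 + 4 = 38.
For comparison, the top-then-right route costs 47.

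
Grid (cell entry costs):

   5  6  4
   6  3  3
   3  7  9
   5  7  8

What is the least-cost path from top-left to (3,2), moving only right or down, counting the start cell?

Path [0,0] → [0,1] → [1,1] → [1,2] → [2,2] → [3,2]: 5 + 6 + 3 + 3 + 9 + 8 = 34.

34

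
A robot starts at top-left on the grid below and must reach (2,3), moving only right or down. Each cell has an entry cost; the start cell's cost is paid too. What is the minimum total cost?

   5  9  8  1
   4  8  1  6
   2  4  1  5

21

Take (0,0) (1,0) (2,0) (2,1) (2,2) (2,3) for a total of 5 + 4 + 2 + 4 + 1 + 5 = 21.
(Top row then right column would cost 34.)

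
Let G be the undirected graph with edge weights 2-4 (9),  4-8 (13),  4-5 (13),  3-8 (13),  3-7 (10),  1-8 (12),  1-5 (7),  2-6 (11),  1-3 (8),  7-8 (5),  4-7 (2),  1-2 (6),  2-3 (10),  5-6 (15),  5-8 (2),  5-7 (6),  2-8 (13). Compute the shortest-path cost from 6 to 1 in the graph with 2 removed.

22

Comparing a few candidate routes:
6 → 5 → 7 → 8 → 1: 15 + 6 + 5 + 12 = 38
6 → 5 → 8 → 1: 15 + 2 + 12 = 29
6 → 5 → 1: 15 + 7 = 22
Shortest: 22.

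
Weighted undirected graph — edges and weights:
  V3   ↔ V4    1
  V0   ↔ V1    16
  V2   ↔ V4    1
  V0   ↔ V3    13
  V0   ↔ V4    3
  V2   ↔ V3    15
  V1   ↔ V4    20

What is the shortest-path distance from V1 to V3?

20

Some routes from V1 to V3:
V1 -> V4 -> V3: 20 + 1 = 21
V1 -> V0 -> V3: 16 + 13 = 29
V1 -> V0 -> V4 -> V3: 16 + 3 + 1 = 20
Shortest: 20.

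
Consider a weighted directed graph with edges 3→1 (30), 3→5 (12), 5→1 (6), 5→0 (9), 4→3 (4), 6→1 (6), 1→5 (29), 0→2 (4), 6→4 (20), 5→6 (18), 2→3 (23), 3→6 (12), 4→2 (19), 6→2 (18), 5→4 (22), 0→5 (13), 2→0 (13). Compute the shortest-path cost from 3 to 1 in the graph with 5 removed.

18

Paths from 3 to 1 avoiding 5:
3 → 1: 30
3 → 6 → 1: 12 + 6 = 18
The minimum is 18.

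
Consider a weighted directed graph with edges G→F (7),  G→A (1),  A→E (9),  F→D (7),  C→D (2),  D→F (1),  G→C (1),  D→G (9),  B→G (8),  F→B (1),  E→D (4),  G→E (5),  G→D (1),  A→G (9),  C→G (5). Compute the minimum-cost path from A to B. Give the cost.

12

Some routes from A to B:
A - G - D - F - B: 9 + 1 + 1 + 1 = 12
A - E - D - F - B: 9 + 4 + 1 + 1 = 15
A - G - F - B: 9 + 7 + 1 = 17
A - G - C - D - F - B: 9 + 1 + 2 + 1 + 1 = 14
A - G - E - D - F - B: 9 + 5 + 4 + 1 + 1 = 20
Best route has total 12.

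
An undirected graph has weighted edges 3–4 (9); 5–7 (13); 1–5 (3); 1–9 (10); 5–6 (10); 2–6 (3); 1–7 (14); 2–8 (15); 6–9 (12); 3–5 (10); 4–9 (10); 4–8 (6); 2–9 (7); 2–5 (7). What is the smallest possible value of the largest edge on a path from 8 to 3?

A few of the 8→3 routes:
8→4→3: max(6, 9) = 9
8→4→9→2→5→3: max(6, 10, 7, 7, 10) = 10
8→4→9→1→5→3: max(6, 10, 10, 3, 10) = 10
8→4→9→2→6→5→3: max(6, 10, 7, 3, 10, 10) = 10
The minimum achievable maximum is 9.

9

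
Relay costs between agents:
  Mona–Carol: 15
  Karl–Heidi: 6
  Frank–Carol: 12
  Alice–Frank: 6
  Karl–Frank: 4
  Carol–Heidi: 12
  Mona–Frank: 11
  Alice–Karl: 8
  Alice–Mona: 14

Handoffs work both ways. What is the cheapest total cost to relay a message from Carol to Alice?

A few of the Carol→Alice routes:
Carol-Frank-Alice: 12 + 6 = 18
Carol-Mona-Alice: 15 + 14 = 29
Carol-Heidi-Karl-Frank-Alice: 12 + 6 + 4 + 6 = 28
Carol-Heidi-Karl-Alice: 12 + 6 + 8 = 26
Carol-Frank-Karl-Alice: 12 + 4 + 8 = 24
Best route has total 18.

18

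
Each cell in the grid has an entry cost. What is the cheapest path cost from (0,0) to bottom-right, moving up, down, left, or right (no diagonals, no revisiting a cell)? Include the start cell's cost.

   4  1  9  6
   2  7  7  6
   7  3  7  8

One optimal route is (0,0) → (0,1) → (1,1) → (2,1) → (2,2) → (2,3).
Its cost is 4 + 1 + 7 + 3 + 7 + 8 = 30.

30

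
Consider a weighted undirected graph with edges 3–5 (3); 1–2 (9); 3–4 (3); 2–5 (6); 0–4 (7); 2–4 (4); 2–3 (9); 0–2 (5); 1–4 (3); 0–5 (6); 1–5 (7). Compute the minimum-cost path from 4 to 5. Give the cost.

6

Checking several routes:
4-2-5: 4 + 6 = 10
4-3-5: 3 + 3 = 6
4-2-3-5: 4 + 9 + 3 = 16
4-2-0-5: 4 + 5 + 6 = 15
4-0-5: 7 + 6 = 13
4-1-5: 3 + 7 = 10
The minimum is 6.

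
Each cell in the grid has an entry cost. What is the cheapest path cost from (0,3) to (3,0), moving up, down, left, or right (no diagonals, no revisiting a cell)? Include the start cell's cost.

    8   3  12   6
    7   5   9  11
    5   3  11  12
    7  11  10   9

Take (0,3) -> (0,2) -> (0,1) -> (1,1) -> (2,1) -> (2,0) -> (3,0) for a total of 6 + 12 + 3 + 5 + 3 + 5 + 7 = 41.

41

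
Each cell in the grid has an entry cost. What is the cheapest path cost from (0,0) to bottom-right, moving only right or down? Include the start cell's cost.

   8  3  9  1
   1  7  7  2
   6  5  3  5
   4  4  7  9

37

Best path: [0,0] -> [0,1] -> [0,2] -> [0,3] -> [1,3] -> [2,3] -> [3,3]
Cost: 8 + 3 + 9 + 1 + 2 + 5 + 9 = 37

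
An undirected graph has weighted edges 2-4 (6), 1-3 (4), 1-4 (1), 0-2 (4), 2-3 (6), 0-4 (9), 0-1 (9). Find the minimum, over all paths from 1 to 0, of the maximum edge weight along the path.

6

Paths from 1 to 0:
1 → 4 → 0: max(1, 9) = 9
1 → 4 → 2 → 0: max(1, 6, 4) = 6
1 → 3 → 2 → 0: max(4, 6, 4) = 6
1 → 3 → 2 → 4 → 0: max(4, 6, 6, 9) = 9
1 → 0: max(9) = 9
The minimum achievable maximum is 6.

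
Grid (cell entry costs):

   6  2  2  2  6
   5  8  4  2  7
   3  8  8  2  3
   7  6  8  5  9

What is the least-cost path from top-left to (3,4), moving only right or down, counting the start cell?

Best path: r0c0 r0c1 r0c2 r0c3 r1c3 r2c3 r2c4 r3c4
Cost: 6 + 2 + 2 + 2 + 2 + 2 + 3 + 9 = 28
For comparison, the top-then-right route costs 37.

28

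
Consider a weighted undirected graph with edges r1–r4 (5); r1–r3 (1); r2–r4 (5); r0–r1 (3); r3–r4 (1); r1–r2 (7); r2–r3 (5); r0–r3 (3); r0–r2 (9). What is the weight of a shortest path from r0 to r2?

8

A few of the r0→r2 routes:
r0 → r3 → r2: 3 + 5 = 8
r0 → r2: 9
r0 → r1 → r3 → r2: 3 + 1 + 5 = 9
r0 → r3 → r4 → r2: 3 + 1 + 5 = 9
Shortest: 8.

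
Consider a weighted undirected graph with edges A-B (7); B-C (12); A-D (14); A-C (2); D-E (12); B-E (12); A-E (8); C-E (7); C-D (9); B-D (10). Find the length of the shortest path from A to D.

11

A few of the A→D routes:
A→E→C→D: 8 + 7 + 9 = 24
A→D: 14
A→C→E→D: 2 + 7 + 12 = 21
A→B→D: 7 + 10 = 17
A→C→D: 2 + 9 = 11
A→E→D: 8 + 12 = 20
Best route has total 11.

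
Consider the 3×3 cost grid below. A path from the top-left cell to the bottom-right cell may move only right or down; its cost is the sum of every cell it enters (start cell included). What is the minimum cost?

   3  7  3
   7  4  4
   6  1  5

20

Take [0,0] [0,1] [1,1] [2,1] [2,2] for a total of 3 + 7 + 4 + 1 + 5 = 20.
(Top row then right column would cost 22.)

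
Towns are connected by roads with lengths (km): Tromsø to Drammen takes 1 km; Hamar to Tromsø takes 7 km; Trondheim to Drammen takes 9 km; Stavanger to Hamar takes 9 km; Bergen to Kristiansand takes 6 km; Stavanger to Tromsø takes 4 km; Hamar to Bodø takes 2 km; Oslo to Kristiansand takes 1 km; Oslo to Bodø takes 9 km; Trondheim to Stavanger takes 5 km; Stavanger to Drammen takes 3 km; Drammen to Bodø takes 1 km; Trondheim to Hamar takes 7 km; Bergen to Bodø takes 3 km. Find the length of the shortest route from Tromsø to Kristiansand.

11

A few of the Tromsø→Kristiansand routes:
Tromsø → Drammen → Bodø → Bergen → Kristiansand: 1 + 1 + 3 + 6 = 11
Tromsø → Stavanger → Drammen → Bodø → Oslo → Kristiansand: 4 + 3 + 1 + 9 + 1 = 18
Tromsø → Hamar → Bodø → Bergen → Kristiansand: 7 + 2 + 3 + 6 = 18
Tromsø → Drammen → Bodø → Oslo → Kristiansand: 1 + 1 + 9 + 1 = 12
Tromsø → Stavanger → Drammen → Bodø → Bergen → Kristiansand: 4 + 3 + 1 + 3 + 6 = 17
Shortest: 11 km.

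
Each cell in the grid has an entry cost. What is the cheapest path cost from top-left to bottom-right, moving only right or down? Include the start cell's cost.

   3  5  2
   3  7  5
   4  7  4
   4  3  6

Best path: [0,0]→[1,0]→[2,0]→[3,0]→[3,1]→[3,2]
Cost: 3 + 3 + 4 + 4 + 3 + 6 = 23
For comparison, the top-then-right route costs 25.

23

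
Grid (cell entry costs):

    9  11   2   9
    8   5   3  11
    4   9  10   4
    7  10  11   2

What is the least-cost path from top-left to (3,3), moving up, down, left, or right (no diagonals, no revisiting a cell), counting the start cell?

Best path: [0,0] -> [0,1] -> [0,2] -> [1,2] -> [2,2] -> [2,3] -> [3,3]
Cost: 9 + 11 + 2 + 3 + 10 + 4 + 2 = 41

41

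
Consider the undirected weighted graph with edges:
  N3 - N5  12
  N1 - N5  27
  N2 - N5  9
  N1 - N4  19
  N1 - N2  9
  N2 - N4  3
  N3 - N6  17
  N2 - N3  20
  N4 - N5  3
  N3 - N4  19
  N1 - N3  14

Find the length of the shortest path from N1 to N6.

31

Checking several routes:
N1 → N2 → N4 → N5 → N3 → N6: 9 + 3 + 3 + 12 + 17 = 44
N1 → N3 → N6: 14 + 17 = 31
N1 → N2 → N4 → N3 → N6: 9 + 3 + 19 + 17 = 48
N1 → N2 → N3 → N6: 9 + 20 + 17 = 46
N1 → N2 → N5 → N3 → N6: 9 + 9 + 12 + 17 = 47
Shortest: 31.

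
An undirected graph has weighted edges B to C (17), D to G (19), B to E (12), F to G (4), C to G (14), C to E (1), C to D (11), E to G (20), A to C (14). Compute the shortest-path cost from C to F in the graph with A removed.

Paths from C to F avoiding A:
C - G - F: 14 + 4 = 18
C - B - E - G - F: 17 + 12 + 20 + 4 = 53
C - D - G - F: 11 + 19 + 4 = 34
C - E - G - F: 1 + 20 + 4 = 25
The minimum is 18.

18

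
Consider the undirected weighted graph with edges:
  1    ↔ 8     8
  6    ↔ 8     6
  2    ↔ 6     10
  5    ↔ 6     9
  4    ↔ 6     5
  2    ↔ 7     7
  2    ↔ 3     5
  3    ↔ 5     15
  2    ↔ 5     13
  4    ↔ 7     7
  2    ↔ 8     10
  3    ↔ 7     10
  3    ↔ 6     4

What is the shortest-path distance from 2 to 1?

Some routes from 2 to 1:
2-7-4-6-8-1: 7 + 7 + 5 + 6 + 8 = 33
2-7-3-6-8-1: 7 + 10 + 4 + 6 + 8 = 35
2-3-6-8-1: 5 + 4 + 6 + 8 = 23
2-8-1: 10 + 8 = 18
2-6-8-1: 10 + 6 + 8 = 24
The minimum is 18.

18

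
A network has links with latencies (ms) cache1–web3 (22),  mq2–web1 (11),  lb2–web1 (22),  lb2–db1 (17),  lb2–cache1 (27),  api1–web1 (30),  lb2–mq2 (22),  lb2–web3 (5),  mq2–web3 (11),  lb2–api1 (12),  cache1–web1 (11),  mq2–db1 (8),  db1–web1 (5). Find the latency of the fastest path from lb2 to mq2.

Some routes from lb2 to mq2:
lb2 - web3 - mq2: 5 + 11 = 16
lb2 - db1 - web1 - mq2: 17 + 5 + 11 = 33
lb2 - mq2: 22
lb2 - web1 - mq2: 22 + 11 = 33
lb2 - web1 - db1 - mq2: 22 + 5 + 8 = 35
lb2 - db1 - mq2: 17 + 8 = 25
Best route has total 16 ms.

16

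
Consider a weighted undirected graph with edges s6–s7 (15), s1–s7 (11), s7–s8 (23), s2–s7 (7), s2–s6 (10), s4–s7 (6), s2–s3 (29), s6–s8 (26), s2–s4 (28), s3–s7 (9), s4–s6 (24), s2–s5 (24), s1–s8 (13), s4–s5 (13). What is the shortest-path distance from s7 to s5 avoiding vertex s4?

31

A few of the s7→s5 routes:
s7 -> s6 -> s2 -> s5: 15 + 10 + 24 = 49
s7 -> s2 -> s5: 7 + 24 = 31
s7 -> s3 -> s2 -> s5: 9 + 29 + 24 = 62
s7 -> s8 -> s6 -> s2 -> s5: 23 + 26 + 10 + 24 = 83
The minimum is 31.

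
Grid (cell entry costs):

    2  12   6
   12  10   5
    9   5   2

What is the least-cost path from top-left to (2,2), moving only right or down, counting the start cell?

27

Path (0,0) -> (0,1) -> (0,2) -> (1,2) -> (2,2): 2 + 12 + 6 + 5 + 2 = 27.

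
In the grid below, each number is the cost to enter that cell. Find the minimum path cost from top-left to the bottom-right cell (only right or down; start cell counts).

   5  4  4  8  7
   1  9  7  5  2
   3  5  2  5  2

One optimal route is [0,0]→[1,0]→[2,0]→[2,1]→[2,2]→[2,3]→[2,4].
Its cost is 5 + 1 + 3 + 5 + 2 + 5 + 2 = 23.

23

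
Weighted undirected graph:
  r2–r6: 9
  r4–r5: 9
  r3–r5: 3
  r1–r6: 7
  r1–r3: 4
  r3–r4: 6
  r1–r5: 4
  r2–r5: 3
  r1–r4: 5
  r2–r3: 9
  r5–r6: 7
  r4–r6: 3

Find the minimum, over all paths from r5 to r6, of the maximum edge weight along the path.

5

Checking several routes:
r5→r1→r3→r4→r6: max(4, 4, 6, 3) = 6
r5→r1→r4→r6: max(4, 5, 3) = 5
r5→r3→r4→r6: max(3, 6, 3) = 6
r5→r3→r1→r4→r6: max(3, 4, 5, 3) = 5
The minimum achievable maximum is 5.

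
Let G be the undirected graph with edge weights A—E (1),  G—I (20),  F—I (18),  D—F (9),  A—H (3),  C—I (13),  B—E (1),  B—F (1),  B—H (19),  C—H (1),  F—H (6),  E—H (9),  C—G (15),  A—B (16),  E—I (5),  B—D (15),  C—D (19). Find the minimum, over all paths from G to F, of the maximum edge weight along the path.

A few of the G→F routes:
G - C - H - F: max(15, 1, 6) = 15
G - C - I - E - B - F: max(15, 13, 5, 1, 1) = 15
G - C - I - E - H - F: max(15, 13, 5, 9, 6) = 15
G - C - I - E - B - D - F: max(15, 13, 5, 1, 15, 9) = 15
G - C - I - E - A - H - F: max(15, 13, 5, 1, 3, 6) = 15
The minimum achievable maximum is 15.

15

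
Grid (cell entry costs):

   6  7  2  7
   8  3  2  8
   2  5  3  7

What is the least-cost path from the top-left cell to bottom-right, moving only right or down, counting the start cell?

Cheapest: r0c0 → r0c1 → r0c2 → r1c2 → r2c2 → r2c3
  6 + 7 + 2 + 2 + 3 + 7 = 27
(Top row then right column would cost 37.)

27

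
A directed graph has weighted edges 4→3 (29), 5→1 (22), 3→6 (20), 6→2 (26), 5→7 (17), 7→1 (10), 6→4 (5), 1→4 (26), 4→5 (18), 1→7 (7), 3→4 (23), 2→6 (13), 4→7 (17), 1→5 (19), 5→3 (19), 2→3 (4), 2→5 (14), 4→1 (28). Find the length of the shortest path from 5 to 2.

Routes from 5 to 2:
5 -> 3 -> 6 -> 2: 19 + 20 + 26 = 65
5 -> 1 -> 4 -> 3 -> 6 -> 2: 22 + 26 + 29 + 20 + 26 = 123
5 -> 7 -> 1 -> 4 -> 3 -> 6 -> 2: 17 + 10 + 26 + 29 + 20 + 26 = 128
Best route has total 65.

65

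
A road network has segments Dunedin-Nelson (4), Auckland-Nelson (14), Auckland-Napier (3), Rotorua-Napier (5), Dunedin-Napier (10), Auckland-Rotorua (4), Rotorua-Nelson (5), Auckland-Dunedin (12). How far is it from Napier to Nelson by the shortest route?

10

Checking several routes:
Napier → Dunedin → Nelson: 10 + 4 = 14
Napier → Auckland → Rotorua → Nelson: 3 + 4 + 5 = 12
Napier → Auckland → Nelson: 3 + 14 = 17
Napier → Rotorua → Nelson: 5 + 5 = 10
Napier → Auckland → Dunedin → Nelson: 3 + 12 + 4 = 19
Shortest: 10 mi.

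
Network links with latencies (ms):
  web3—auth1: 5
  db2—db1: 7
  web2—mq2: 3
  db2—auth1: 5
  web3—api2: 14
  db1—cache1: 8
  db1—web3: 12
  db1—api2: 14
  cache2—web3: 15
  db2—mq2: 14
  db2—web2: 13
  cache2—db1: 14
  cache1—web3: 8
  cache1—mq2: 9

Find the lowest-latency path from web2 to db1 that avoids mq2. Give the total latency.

Comparing a few candidate routes:
web2-db2-auth1-web3-db1: 13 + 5 + 5 + 12 = 35
web2-db2-db1: 13 + 7 = 20
web2-db2-auth1-web3-cache1-db1: 13 + 5 + 5 + 8 + 8 = 39
web2-db2-auth1-web3-api2-db1: 13 + 5 + 5 + 14 + 14 = 51
The minimum is 20 ms.

20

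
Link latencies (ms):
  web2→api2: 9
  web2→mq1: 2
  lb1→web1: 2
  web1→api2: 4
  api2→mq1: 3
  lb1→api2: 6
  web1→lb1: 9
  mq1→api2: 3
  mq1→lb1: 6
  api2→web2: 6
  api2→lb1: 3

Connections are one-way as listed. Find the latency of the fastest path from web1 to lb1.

7

Comparing a few candidate routes:
web1→api2→mq1→lb1: 4 + 3 + 6 = 13
web1→lb1: 9
web1→api2→lb1: 4 + 3 = 7
Shortest: 7 ms.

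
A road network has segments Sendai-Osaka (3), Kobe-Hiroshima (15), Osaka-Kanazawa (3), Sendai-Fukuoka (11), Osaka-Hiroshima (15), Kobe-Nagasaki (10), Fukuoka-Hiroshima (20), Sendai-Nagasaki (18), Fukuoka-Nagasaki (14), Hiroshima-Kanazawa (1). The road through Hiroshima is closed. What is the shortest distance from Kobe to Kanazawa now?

34

Candidate routes:
Kobe - Nagasaki - Fukuoka - Sendai - Osaka - Kanazawa: 10 + 14 + 11 + 3 + 3 = 41
Kobe - Nagasaki - Sendai - Osaka - Kanazawa: 10 + 18 + 3 + 3 = 34
Shortest: 34 mi.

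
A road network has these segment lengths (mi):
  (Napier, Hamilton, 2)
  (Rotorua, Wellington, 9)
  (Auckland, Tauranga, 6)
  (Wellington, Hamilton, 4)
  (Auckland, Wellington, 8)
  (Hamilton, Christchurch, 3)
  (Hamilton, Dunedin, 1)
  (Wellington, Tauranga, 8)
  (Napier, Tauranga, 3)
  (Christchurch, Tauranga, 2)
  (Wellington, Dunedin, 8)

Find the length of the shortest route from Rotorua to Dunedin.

Some routes from Rotorua to Dunedin:
Rotorua→Wellington→Auckland→Tauranga→Christchurch→Hamilton→Dunedin: 9 + 8 + 6 + 2 + 3 + 1 = 29
Rotorua→Wellington→Hamilton→Dunedin: 9 + 4 + 1 = 14
Rotorua→Wellington→Tauranga→Christchurch→Hamilton→Dunedin: 9 + 8 + 2 + 3 + 1 = 23
Rotorua→Wellington→Tauranga→Napier→Hamilton→Dunedin: 9 + 8 + 3 + 2 + 1 = 23
Rotorua→Wellington→Dunedin: 9 + 8 = 17
Best route has total 14 mi.

14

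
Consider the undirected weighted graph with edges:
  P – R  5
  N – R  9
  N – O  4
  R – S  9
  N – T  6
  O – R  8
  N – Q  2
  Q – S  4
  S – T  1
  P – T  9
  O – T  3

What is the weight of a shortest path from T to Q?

5

Comparing a few candidate routes:
T -> N -> Q: 6 + 2 = 8
T -> O -> N -> Q: 3 + 4 + 2 = 9
T -> O -> R -> N -> Q: 3 + 8 + 9 + 2 = 22
T -> S -> R -> N -> Q: 1 + 9 + 9 + 2 = 21
T -> S -> Q: 1 + 4 = 5
Best route has total 5.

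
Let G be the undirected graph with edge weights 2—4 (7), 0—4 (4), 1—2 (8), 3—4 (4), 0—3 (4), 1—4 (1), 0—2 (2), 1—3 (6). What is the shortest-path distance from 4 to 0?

4

Comparing a few candidate routes:
4→3→1→2→0: 4 + 6 + 8 + 2 = 20
4→2→0: 7 + 2 = 9
4→0: 4
4→1→2→0: 1 + 8 + 2 = 11
4→1→3→0: 1 + 6 + 4 = 11
4→3→0: 4 + 4 = 8
Shortest: 4.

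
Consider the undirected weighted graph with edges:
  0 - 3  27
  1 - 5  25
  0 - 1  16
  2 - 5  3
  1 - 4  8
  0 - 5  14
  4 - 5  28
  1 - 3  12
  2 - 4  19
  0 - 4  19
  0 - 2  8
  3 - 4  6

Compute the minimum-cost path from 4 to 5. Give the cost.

22

Comparing a few candidate routes:
4 → 0 → 2 → 5: 19 + 8 + 3 = 30
4 → 0 → 5: 19 + 14 = 33
4 → 1 → 5: 8 + 25 = 33
4 → 2 → 5: 19 + 3 = 22
4 → 5: 28
The minimum is 22.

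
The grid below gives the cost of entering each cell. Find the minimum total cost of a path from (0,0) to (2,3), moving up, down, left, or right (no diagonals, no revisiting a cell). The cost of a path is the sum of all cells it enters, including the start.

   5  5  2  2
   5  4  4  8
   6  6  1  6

23

Cheapest: [0,0] [0,1] [0,2] [1,2] [2,2] [2,3]
  5 + 5 + 2 + 4 + 1 + 6 = 23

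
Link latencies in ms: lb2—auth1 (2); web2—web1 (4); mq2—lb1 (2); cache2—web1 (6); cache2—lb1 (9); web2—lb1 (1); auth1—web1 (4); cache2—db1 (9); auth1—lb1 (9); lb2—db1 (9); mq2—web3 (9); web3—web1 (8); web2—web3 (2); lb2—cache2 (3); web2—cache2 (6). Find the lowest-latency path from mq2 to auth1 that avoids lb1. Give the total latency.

19

Some routes from mq2 to auth1 avoiding lb1:
mq2 - web3 - web2 - web1 - auth1: 9 + 2 + 4 + 4 = 19
mq2 - web3 - web1 - auth1: 9 + 8 + 4 = 21
mq2 - web3 - web2 - cache2 - lb2 - auth1: 9 + 2 + 6 + 3 + 2 = 22
Shortest: 19 ms.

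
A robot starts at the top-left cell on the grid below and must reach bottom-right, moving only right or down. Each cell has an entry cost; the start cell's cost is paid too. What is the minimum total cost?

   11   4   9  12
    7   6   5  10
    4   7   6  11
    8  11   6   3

41

Path r0c0 r0c1 r1c1 r1c2 r2c2 r3c2 r3c3: 11 + 4 + 6 + 5 + 6 + 6 + 3 = 41.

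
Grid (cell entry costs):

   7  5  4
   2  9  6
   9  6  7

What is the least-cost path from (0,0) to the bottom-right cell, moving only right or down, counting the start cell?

29

Take (0,0)→(0,1)→(0,2)→(1,2)→(2,2) for a total of 7 + 5 + 4 + 6 + 7 = 29.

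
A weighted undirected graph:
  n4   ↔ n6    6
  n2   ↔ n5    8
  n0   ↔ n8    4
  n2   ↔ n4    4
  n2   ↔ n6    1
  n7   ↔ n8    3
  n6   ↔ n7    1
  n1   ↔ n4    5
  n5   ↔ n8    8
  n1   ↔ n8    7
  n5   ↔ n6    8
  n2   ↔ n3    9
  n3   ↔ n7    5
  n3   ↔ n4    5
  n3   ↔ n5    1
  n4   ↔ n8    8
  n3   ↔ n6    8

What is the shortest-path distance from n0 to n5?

Comparing a few candidate routes:
n0 - n8 - n7 - n6 - n3 - n5: 4 + 3 + 1 + 8 + 1 = 17
n0 - n8 - n7 - n6 - n5: 4 + 3 + 1 + 8 = 16
n0 - n8 - n4 - n3 - n5: 4 + 8 + 5 + 1 = 18
n0 - n8 - n7 - n3 - n5: 4 + 3 + 5 + 1 = 13
n0 - n8 - n5: 4 + 8 = 12
n0 - n8 - n7 - n6 - n2 - n5: 4 + 3 + 1 + 1 + 8 = 17
The minimum is 12.

12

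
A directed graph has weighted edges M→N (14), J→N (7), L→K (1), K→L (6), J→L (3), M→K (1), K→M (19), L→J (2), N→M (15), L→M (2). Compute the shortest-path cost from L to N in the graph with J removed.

Paths from L to N avoiding J:
L → M → N: 2 + 14 = 16
L → K → M → N: 1 + 19 + 14 = 34
Shortest: 16.

16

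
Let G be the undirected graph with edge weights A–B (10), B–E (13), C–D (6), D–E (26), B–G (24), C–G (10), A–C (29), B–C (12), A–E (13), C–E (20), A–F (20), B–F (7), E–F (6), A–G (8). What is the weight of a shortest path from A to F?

Some routes from A to F:
A-E-B-F: 13 + 13 + 7 = 33
A-B-F: 10 + 7 = 17
A-B-E-F: 10 + 13 + 6 = 29
A-G-C-B-F: 8 + 10 + 12 + 7 = 37
A-F: 20
A-E-F: 13 + 6 = 19
The minimum is 17.

17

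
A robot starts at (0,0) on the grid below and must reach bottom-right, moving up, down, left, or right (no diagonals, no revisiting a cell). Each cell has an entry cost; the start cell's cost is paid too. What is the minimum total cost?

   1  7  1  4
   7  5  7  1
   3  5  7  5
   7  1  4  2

Cheapest: [0,0] [0,1] [0,2] [0,3] [1,3] [2,3] [3,3]
  1 + 7 + 1 + 4 + 1 + 5 + 2 = 21

21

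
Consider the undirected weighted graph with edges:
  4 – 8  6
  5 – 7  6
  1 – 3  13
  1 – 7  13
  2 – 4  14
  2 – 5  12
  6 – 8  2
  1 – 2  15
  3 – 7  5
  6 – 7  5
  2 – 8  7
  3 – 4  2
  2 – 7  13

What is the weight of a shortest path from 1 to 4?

15

Some routes from 1 to 4:
1-3-4: 13 + 2 = 15
1-7-3-4: 13 + 5 + 2 = 20
1-2-8-4: 15 + 7 + 6 = 28
1-7-6-8-4: 13 + 5 + 2 + 6 = 26
The minimum is 15.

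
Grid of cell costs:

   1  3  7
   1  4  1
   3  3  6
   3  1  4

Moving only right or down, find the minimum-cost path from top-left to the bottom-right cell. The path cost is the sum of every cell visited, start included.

13

Take [0,0] [1,0] [2,0] [2,1] [3,1] [3,2] for a total of 1 + 1 + 3 + 3 + 1 + 4 = 13.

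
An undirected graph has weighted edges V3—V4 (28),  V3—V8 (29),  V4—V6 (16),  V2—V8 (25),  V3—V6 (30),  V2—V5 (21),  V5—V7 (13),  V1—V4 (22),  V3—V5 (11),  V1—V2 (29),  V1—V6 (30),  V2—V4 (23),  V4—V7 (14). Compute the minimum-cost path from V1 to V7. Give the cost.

36

A few of the V1→V7 routes:
V1 → V4 → V2 → V5 → V7: 22 + 23 + 21 + 13 = 79
V1 → V2 → V4 → V7: 29 + 23 + 14 = 66
V1 → V2 → V5 → V7: 29 + 21 + 13 = 63
V1 → V4 → V3 → V5 → V7: 22 + 28 + 11 + 13 = 74
V1 → V4 → V7: 22 + 14 = 36
V1 → V6 → V4 → V7: 30 + 16 + 14 = 60
The minimum is 36.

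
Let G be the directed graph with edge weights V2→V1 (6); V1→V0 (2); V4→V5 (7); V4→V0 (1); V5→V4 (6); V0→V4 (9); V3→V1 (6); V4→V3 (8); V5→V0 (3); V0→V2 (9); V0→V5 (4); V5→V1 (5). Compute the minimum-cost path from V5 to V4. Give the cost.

Routes from V5 to V4:
V5 → V0 → V4: 3 + 9 = 12
V5 → V4: 6
V5 → V1 → V0 → V4: 5 + 2 + 9 = 16
Shortest: 6.

6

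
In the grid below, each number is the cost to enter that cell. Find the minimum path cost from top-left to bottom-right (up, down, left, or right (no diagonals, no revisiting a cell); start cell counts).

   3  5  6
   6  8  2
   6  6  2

One optimal route is (0,0) -> (0,1) -> (0,2) -> (1,2) -> (2,2).
Its cost is 3 + 5 + 6 + 2 + 2 = 18.

18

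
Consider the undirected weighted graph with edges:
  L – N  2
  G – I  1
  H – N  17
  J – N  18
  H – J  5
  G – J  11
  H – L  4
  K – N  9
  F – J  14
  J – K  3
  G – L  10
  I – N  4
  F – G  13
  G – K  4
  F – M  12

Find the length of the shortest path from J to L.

9

Comparing a few candidate routes:
J -> K -> N -> L: 3 + 9 + 2 = 14
J -> K -> G -> I -> N -> L: 3 + 4 + 1 + 4 + 2 = 14
J -> K -> G -> L: 3 + 4 + 10 = 17
J -> H -> L: 5 + 4 = 9
J -> N -> L: 18 + 2 = 20
J -> G -> I -> N -> L: 11 + 1 + 4 + 2 = 18
Best route has total 9.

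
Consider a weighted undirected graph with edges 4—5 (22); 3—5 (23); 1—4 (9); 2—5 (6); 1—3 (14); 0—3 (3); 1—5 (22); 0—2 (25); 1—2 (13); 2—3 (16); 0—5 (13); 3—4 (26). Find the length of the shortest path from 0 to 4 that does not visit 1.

29

Some routes from 0 to 4 avoiding 1:
0 - 2 - 5 - 4: 25 + 6 + 22 = 53
0 - 5 - 4: 13 + 22 = 35
0 - 3 - 2 - 5 - 4: 3 + 16 + 6 + 22 = 47
0 - 3 - 4: 3 + 26 = 29
0 - 3 - 5 - 4: 3 + 23 + 22 = 48
Shortest: 29.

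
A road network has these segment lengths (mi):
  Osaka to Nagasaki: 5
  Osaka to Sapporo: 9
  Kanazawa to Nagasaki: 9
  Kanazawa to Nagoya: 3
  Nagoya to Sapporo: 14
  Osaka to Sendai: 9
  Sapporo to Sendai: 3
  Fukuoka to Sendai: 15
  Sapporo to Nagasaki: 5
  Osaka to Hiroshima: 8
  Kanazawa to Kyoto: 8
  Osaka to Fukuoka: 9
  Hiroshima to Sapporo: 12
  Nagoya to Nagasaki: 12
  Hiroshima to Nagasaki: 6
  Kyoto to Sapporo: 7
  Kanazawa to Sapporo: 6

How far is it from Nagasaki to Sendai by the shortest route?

A few of the Nagasaki→Sendai routes:
Nagasaki-Kanazawa-Sapporo-Sendai: 9 + 6 + 3 = 18
Nagasaki-Osaka-Sendai: 5 + 9 = 14
Nagasaki-Hiroshima-Osaka-Sendai: 6 + 8 + 9 = 23
Nagasaki-Osaka-Sapporo-Sendai: 5 + 9 + 3 = 17
Nagasaki-Hiroshima-Sapporo-Sendai: 6 + 12 + 3 = 21
Nagasaki-Sapporo-Sendai: 5 + 3 = 8
Best route has total 8 mi.

8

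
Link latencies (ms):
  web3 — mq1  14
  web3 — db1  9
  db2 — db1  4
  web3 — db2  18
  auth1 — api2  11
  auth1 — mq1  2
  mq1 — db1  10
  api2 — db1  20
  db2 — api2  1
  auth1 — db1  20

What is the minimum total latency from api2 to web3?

14

Comparing a few candidate routes:
api2-db2-db1-web3: 1 + 4 + 9 = 14
api2-db2-web3: 1 + 18 = 19
api2-auth1-mq1-web3: 11 + 2 + 14 = 27
Best route has total 14 ms.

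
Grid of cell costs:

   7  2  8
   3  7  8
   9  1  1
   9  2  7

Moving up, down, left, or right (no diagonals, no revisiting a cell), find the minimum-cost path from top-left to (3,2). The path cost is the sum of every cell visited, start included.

25

Cheapest: r0c0 → r0c1 → r1c1 → r2c1 → r2c2 → r3c2
  7 + 2 + 7 + 1 + 1 + 7 = 25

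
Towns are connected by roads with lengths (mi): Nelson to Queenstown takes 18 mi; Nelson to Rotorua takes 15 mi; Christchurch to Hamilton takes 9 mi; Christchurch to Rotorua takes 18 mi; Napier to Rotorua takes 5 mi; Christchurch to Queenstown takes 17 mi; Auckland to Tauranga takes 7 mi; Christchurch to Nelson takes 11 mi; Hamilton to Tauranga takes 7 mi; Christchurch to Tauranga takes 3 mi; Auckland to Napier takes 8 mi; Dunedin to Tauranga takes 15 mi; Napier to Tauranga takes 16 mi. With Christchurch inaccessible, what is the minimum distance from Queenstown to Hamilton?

Paths from Queenstown to Hamilton avoiding Christchurch:
Queenstown -> Nelson -> Rotorua -> Napier -> Auckland -> Tauranga -> Hamilton: 18 + 15 + 5 + 8 + 7 + 7 = 60
Queenstown -> Nelson -> Rotorua -> Napier -> Tauranga -> Hamilton: 18 + 15 + 5 + 16 + 7 = 61
Shortest: 60 mi.

60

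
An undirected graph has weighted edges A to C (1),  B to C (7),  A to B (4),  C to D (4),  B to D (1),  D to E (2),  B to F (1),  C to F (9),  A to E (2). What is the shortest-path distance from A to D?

Comparing a few candidate routes:
A→C→F→B→D: 1 + 9 + 1 + 1 = 12
A→B→D: 4 + 1 = 5
A→C→B→D: 1 + 7 + 1 = 9
A→C→D: 1 + 4 = 5
A→E→D: 2 + 2 = 4
Best route has total 4.

4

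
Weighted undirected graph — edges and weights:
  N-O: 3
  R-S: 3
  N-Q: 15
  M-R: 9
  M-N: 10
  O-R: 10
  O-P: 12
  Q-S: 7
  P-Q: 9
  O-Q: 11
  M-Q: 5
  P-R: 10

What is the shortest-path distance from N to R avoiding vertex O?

19

Checking several routes:
N-M-R: 10 + 9 = 19
N-Q-M-R: 15 + 5 + 9 = 29
N-Q-P-R: 15 + 9 + 10 = 34
N-Q-S-R: 15 + 7 + 3 = 25
N-M-Q-S-R: 10 + 5 + 7 + 3 = 25
Best route has total 19.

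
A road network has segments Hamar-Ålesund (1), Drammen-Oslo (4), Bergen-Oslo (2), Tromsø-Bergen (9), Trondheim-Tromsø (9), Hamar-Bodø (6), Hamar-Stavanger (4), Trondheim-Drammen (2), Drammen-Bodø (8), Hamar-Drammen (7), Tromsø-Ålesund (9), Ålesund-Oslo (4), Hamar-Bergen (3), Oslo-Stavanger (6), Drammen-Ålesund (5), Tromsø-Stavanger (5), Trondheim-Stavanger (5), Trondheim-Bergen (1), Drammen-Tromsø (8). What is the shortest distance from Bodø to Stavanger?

10

A few of the Bodø→Stavanger routes:
Bodø → Hamar → Bergen → Oslo → Stavanger: 6 + 3 + 2 + 6 = 17
Bodø → Hamar → Bergen → Trondheim → Stavanger: 6 + 3 + 1 + 5 = 15
Bodø → Hamar → Ålesund → Oslo → Stavanger: 6 + 1 + 4 + 6 = 17
Bodø → Drammen → Trondheim → Stavanger: 8 + 2 + 5 = 15
Bodø → Hamar → Stavanger: 6 + 4 = 10
Best route has total 10.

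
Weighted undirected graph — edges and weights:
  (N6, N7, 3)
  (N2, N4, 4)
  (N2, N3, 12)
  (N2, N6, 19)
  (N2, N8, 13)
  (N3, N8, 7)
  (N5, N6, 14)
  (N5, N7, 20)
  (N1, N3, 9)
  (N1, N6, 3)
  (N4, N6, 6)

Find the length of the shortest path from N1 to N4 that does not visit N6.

Candidate routes:
N1→N3→N8→N2→N4: 9 + 7 + 13 + 4 = 33
N1→N3→N2→N4: 9 + 12 + 4 = 25
Shortest: 25.

25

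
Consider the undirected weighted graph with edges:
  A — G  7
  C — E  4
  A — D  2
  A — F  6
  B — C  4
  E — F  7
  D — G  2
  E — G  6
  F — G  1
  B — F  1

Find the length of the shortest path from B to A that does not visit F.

Paths from B to A avoiding F:
B-C-E-G-D-A: 4 + 4 + 6 + 2 + 2 = 18
B-C-E-G-A: 4 + 4 + 6 + 7 = 21
Best route has total 18.

18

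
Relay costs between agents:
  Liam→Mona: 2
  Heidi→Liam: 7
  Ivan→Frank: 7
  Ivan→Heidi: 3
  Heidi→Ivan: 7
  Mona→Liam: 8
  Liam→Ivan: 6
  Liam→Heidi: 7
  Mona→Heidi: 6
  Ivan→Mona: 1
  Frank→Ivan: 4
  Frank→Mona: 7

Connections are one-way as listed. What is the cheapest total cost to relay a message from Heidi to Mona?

Comparing a few candidate routes:
Heidi→Liam→Ivan→Mona: 7 + 6 + 1 = 14
Heidi→Liam→Mona: 7 + 2 = 9
Heidi→Ivan→Frank→Mona: 7 + 7 + 7 = 21
Heidi→Ivan→Mona: 7 + 1 = 8
The minimum is 8.

8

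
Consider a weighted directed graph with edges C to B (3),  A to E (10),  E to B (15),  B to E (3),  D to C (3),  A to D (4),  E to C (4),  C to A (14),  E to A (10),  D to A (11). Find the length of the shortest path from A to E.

Routes from A to E:
A - D - C - B - E: 4 + 3 + 3 + 3 = 13
A - E: 10
The minimum is 10.

10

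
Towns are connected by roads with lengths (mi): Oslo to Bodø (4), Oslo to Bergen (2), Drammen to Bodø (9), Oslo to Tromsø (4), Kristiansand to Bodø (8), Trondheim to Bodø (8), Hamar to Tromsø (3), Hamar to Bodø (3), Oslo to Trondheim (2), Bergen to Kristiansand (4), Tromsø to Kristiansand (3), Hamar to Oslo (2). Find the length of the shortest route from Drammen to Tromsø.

A few of the Drammen→Tromsø routes:
Drammen - Bodø - Hamar - Oslo - Tromsø: 9 + 3 + 2 + 4 = 18
Drammen - Bodø - Oslo - Hamar - Tromsø: 9 + 4 + 2 + 3 = 18
Drammen - Bodø - Oslo - Bergen - Kristiansand - Tromsø: 9 + 4 + 2 + 4 + 3 = 22
Drammen - Bodø - Kristiansand - Tromsø: 9 + 8 + 3 = 20
Drammen - Bodø - Oslo - Tromsø: 9 + 4 + 4 = 17
Drammen - Bodø - Hamar - Tromsø: 9 + 3 + 3 = 15
The minimum is 15 mi.

15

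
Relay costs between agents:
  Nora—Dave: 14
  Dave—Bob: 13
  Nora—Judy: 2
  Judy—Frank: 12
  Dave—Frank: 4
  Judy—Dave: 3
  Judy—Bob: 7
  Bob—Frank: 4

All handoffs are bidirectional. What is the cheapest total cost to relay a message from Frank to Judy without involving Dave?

Routes from Frank to Judy avoiding Dave:
Frank-Judy: 12
Frank-Bob-Judy: 4 + 7 = 11
The minimum is 11.

11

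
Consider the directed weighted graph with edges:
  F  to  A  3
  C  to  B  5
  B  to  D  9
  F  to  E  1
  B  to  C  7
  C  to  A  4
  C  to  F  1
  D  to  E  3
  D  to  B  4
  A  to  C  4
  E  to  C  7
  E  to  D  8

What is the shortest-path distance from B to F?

8

Routes from B to F:
B - C - F: 7 + 1 = 8
B - D - E - C - F: 9 + 3 + 7 + 1 = 20
The minimum is 8.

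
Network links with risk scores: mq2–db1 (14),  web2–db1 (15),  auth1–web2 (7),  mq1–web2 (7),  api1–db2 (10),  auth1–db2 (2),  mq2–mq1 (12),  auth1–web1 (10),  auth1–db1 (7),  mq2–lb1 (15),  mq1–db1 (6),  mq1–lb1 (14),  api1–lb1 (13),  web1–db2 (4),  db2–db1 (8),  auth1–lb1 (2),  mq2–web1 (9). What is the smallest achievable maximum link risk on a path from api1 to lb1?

Checking several routes:
api1-db2-auth1-lb1: max(10, 2, 2) = 10
api1-db2-web1-auth1-lb1: max(10, 4, 10, 2) = 10
api1-db2-db1-auth1-lb1: max(10, 8, 7, 2) = 10
api1-db2-db1-mq1-web2-auth1-lb1: max(10, 8, 6, 7, 7, 2) = 10
api1-db2-web1-mq2-mq1-web2-auth1-lb1: max(10, 4, 9, 12, 7, 7, 2) = 12
api1-db2-web1-mq2-mq1-db1-auth1-lb1: max(10, 4, 9, 12, 6, 7, 2) = 12
Smallest bottleneck: 10.

10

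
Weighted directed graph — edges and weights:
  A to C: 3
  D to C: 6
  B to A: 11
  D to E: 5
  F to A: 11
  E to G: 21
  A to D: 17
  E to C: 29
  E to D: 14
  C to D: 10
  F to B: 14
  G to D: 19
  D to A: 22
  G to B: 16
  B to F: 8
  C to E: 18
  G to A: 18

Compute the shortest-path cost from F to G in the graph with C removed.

Routes from F to G avoiding C:
F→A→D→E→G: 11 + 17 + 5 + 21 = 54
F→B→A→D→E→G: 14 + 11 + 17 + 5 + 21 = 68
Best route has total 54.

54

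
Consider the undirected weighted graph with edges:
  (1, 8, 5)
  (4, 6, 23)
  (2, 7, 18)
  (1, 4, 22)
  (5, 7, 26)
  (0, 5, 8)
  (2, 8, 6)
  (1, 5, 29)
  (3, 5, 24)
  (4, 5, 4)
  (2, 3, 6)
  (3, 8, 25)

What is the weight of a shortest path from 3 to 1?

17

A few of the 3→1 routes:
3 - 5 - 4 - 1: 24 + 4 + 22 = 50
3 - 2 - 8 - 1: 6 + 6 + 5 = 17
3 - 2 - 7 - 5 - 4 - 1: 6 + 18 + 26 + 4 + 22 = 76
3 - 8 - 1: 25 + 5 = 30
3 - 5 - 1: 24 + 29 = 53
The minimum is 17.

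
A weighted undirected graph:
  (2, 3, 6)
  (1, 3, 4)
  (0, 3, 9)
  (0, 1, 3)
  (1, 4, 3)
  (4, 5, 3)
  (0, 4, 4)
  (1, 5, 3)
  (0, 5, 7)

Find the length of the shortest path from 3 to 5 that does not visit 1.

16

Routes from 3 to 5 avoiding 1:
3 - 0 - 4 - 5: 9 + 4 + 3 = 16
3 - 0 - 5: 9 + 7 = 16
Best route has total 16.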